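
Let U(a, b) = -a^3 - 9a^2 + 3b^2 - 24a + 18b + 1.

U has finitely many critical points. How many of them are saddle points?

U separates as a function of a plus a function of b, so ∇U=0 decouples.
∂U/∂a = -3(a + 2)(a + 4) = 0 at a ∈ {-4, -2}; ∂U/∂b = 6(b + 3) = 0 at b ∈ {-3}.
The Hessian is diagonal: diag(U_aa, U_bb). Second derivatives: U_aa(-4)=6, U_aa(-2)=-6; U_bb(-3)=6.
Saddle points occur where the two diagonal entries have opposite signs: (-2, -3). Count: 1.

1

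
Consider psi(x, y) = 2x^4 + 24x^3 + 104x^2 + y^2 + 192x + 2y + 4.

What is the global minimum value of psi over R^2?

psi(x,y) separates as P(x) + Q(y) + 4, so its minimum is min P + min Q + 4.
P'(x) = 8(x + 2)(x + 3)(x + 4) vanishes at x ∈ {-4, -3, -2}; Q'(y) = 2y + 2 vanishes at y ∈ {-1}.
Local minima of P (where P''>0): P(-4)=-128, P(-2)=-128. Local minima of Q: Q(-1)=-1.
So the global minimum of psi is P(-4) + Q(-1) + 4 = -128 − 1 + 4 = -125, attained at (-4, -1).

-125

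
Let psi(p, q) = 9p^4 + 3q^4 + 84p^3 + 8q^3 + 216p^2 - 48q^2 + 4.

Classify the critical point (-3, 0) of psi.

local maximum

The mixed partial ∂²psi/∂p∂q is 0, so the Hessian at any point is diag(psi_pp, psi_qq) = diag(36(3p^2 + 14p + 12), 12(3q^2 + 4q - 8)).
At (-3, 0): H = diag(-108, -96).
Both eigenvalues are negative, so H is negative definite: a local maximum.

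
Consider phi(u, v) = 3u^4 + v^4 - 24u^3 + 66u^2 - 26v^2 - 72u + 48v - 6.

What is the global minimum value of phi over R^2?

-385

phi(u,v) separates as P(u) + Q(v) − 6, so its minimum is min P + min Q − 6.
P'(u) = 12(u - 3)(u - 2)(u - 1) vanishes at u ∈ {1, 2, 3}; Q'(v) = 4(v - 3)(v - 1)(v + 4) vanishes at v ∈ {-4, 1, 3}.
Local minima of P (where P''>0): P(1)=-27, P(3)=-27. Local minima of Q: Q(-4)=-352, Q(3)=-9.
So the global minimum of phi is P(1) + Q(-4) − 6 = -27 − 352 − 6 = -385, attained at (1, -4).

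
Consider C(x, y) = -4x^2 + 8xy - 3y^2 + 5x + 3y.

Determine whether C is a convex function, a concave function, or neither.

C is quadratic, so its Hessian is the constant matrix H = [[-8, 8], [8, -6]].
det(H) = -16, tr(H) = -14.
det(H) < 0, so H is indefinite: neither convex nor concave.

neither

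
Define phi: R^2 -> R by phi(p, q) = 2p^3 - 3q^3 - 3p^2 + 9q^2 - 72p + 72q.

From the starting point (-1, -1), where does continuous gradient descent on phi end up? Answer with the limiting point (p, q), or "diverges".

phi is separable, so gradient descent decouples: p follows -∂phi/∂p, q follows -∂phi/∂q.
∂phi/∂p = 6(p - 4)(p + 3); at p=-1 this is -60, so p increases.
∂phi/∂q = -9(q - 4)(q + 2); at q=-1 this is 45, so q decreases.
p converges to its nearest critical value 4 (a local min of the p-part); q converges to -2. The iterate converges to (4, -2).

(4, -2)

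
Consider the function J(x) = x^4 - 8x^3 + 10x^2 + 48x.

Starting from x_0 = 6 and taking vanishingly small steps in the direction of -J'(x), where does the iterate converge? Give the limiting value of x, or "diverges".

J'(x) = 4(x - 4)(x - 3)(x + 1), so J'(6) = 168.
Gradient descent moves in the -J' direction, i.e. x is decreasing.
The nearest critical point in that direction is x = 4, where J'' = 20 > 0 (a local minimum). The iterate converges there.

4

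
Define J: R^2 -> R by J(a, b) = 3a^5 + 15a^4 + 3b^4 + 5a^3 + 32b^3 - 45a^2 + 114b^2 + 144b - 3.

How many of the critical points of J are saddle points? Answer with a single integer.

6

J separates as a function of a plus a function of b, so ∇J=0 decouples.
∂J/∂a = 15a(a - 1)(a + 2)(a + 3) = 0 at a ∈ {-3, -2, 0, 1}; ∂J/∂b = 12(b + 1)(b + 3)(b + 4) = 0 at b ∈ {-4, -3, -1}.
The Hessian is diagonal: diag(J_aa, J_bb). Second derivatives: J_aa(-3)=-180, J_aa(-2)=90, J_aa(0)=-90, J_aa(1)=180; J_bb(-4)=36, J_bb(-3)=-24, J_bb(-1)=72.
Saddle points occur where the two diagonal entries have opposite signs: (-3, -4), (-3, -1), (-2, -3), (0, -4), (0, -1), (1, -3). Count: 6.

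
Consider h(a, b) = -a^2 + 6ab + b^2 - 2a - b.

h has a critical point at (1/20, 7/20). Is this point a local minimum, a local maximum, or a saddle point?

saddle point

The Hessian of h is constant: H = [[-2, 6], [6, 2]].
det(H) = (-2)·2 − 6² = -40.
Since det(H) < 0, H is indefinite and the critical point is a saddle point.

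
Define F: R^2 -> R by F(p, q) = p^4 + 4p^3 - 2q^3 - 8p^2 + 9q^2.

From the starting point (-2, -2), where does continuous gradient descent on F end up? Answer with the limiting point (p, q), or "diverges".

(-4, 0)

F is separable, so gradient descent decouples: p follows -∂F/∂p, q follows -∂F/∂q.
∂F/∂p = 4p(p - 1)(p + 4); at p=-2 this is 48, so p decreases.
∂F/∂q = -6q(q - 3); at q=-2 this is -60, so q increases.
p converges to its nearest critical value -4 (a local min of the p-part); q converges to 0. The iterate converges to (-4, 0).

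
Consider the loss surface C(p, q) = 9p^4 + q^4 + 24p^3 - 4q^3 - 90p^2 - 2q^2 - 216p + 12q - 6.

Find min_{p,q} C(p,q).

-471

C(p,q) separates as A(p) + B(q) − 6, so its minimum is min A + min B − 6.
A'(p) = 36(p - 2)(p + 1)(p + 3) vanishes at p ∈ {-3, -1, 2}; B'(q) = 4(q - 3)(q - 1)(q + 1) vanishes at q ∈ {-1, 1, 3}.
Local minima of A (where A''>0): A(-3)=-81, A(2)=-456. Local minima of B: B(-1)=-9, B(3)=-9.
So the global minimum of C is A(2) + B(-1) − 6 = -456 − 9 − 6 = -471, attained at (2, -1).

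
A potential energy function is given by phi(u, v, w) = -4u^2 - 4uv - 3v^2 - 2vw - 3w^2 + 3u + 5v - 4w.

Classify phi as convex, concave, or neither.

concave

phi is quadratic, so its Hessian is the constant matrix H = [[-8, -4, 0], [-4, -6, -2], [0, -2, -6]].
Leading principal minors: -8, 32, -160.
Signs alternate −, +, − ⇒ H ≺ 0 ⇒ concave.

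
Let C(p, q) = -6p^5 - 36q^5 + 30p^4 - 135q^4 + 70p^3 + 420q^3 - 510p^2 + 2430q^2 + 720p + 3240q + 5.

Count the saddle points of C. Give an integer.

8

C separates as a function of p plus a function of q, so ∇C=0 decouples.
∂C/∂p = -30(p - 4)(p - 2)(p - 1)(p + 3) = 0 at p ∈ {-3, 1, 2, 4}; ∂C/∂q = -180(q - 3)(q + 1)(q + 2)(q + 3) = 0 at q ∈ {-3, -2, -1, 3}.
The Hessian is diagonal: diag(C_pp, C_qq). Second derivatives: C_pp(-3)=4200, C_pp(1)=-360, C_pp(2)=300, C_pp(4)=-1260; C_qq(-3)=2160, C_qq(-2)=-900, C_qq(-1)=1440, C_qq(3)=-21600.
Saddle points occur where the two diagonal entries have opposite signs: (-3, -2), (-3, 3), (1, -3), (1, -1), (2, -2), (2, 3), (4, -3), (4, -1). Count: 8.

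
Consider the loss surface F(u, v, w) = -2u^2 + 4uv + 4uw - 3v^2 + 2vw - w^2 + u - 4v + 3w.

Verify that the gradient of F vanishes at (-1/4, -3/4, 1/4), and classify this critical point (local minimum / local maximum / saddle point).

saddle point

∇F = (-4u + 4v + 4w + 1, 4u - 6v + 2w - 4, 4u + 2v - 2w + 3); substituting (-1/4, -3/4, 1/4) gives ∇F = (0, 0, 0), so (-1/4, -3/4, 1/4) is indeed a critical point.
The Hessian is constant: H = [[-4, 4, 4], [4, -6, 2], [4, 2, -2]].
Leading principal minors: Δ₁ = -4, Δ₂ = 8, Δ₃ = 160.
The minors fit neither the all-positive nor the alternating-sign pattern, so H is indefinite: a saddle point.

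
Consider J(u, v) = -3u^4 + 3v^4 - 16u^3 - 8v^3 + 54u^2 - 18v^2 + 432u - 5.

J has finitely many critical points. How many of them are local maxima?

2

J separates as a function of u plus a function of v, so ∇J=0 decouples.
∂J/∂u = -12(u - 3)(u + 3)(u + 4) = 0 at u ∈ {-4, -3, 3}; ∂J/∂v = 12v(v - 3)(v + 1) = 0 at v ∈ {-1, 0, 3}.
The Hessian is diagonal: diag(J_uu, J_vv). Second derivatives: J_uu(-4)=-84, J_uu(-3)=72, J_uu(3)=-504; J_vv(-1)=48, J_vv(0)=-36, J_vv(3)=144.
Local maxima occur where both diagonal entries negative: (-4, 0), (3, 0). Count: 2.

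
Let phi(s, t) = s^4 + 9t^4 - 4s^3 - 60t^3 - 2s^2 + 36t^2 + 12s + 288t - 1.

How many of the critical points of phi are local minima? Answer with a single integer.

4

phi separates as a function of s plus a function of t, so ∇phi=0 decouples.
∂phi/∂s = 4(s - 3)(s - 1)(s + 1) = 0 at s ∈ {-1, 1, 3}; ∂phi/∂t = 36(t - 4)(t - 2)(t + 1) = 0 at t ∈ {-1, 2, 4}.
The Hessian is diagonal: diag(phi_ss, phi_tt). Second derivatives: phi_ss(-1)=32, phi_ss(1)=-16, phi_ss(3)=32; phi_tt(-1)=540, phi_tt(2)=-216, phi_tt(4)=360.
Local minima occur where both diagonal entries positive: (-1, -1), (-1, 4), (3, -1), (3, 4). Count: 4.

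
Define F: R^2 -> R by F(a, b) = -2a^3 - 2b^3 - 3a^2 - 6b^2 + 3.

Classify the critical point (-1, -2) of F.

local minimum

The mixed partial ∂²F/∂a∂b is 0, so the Hessian at any point is diag(F_aa, F_bb) = diag(-6(2a + 1), -12(b + 1)).
At (-1, -2): H = diag(6, 12).
Both eigenvalues are positive, so H is positive definite: a local minimum.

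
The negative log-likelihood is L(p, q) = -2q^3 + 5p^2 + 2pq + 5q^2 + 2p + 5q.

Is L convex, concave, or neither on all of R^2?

neither

The term -2q^3 is cubic, so the Hessian is not constant.
∂²L/∂q² = -12q + 10, which takes both signs as q varies (negative for sufficiently large q). A diagonal entry of the Hessian changing sign means the Hessian is neither positive- nor negative-semidefinite on all of R^2.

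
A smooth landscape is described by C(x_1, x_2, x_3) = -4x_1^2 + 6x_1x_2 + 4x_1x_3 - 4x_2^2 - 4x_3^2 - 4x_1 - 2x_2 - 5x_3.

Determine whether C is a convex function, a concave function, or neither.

C is quadratic, so its Hessian is the constant matrix H = [[-8, 6, 4], [6, -8, 0], [4, 0, -8]].
Leading principal minors: -8, 28, -96.
Signs alternate −, +, − ⇒ H ≺ 0 ⇒ concave.

concave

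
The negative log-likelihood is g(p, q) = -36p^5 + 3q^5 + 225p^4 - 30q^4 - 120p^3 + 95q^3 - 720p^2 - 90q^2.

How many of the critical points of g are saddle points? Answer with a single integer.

g separates as a function of p plus a function of q, so ∇g=0 decouples.
∂g/∂p = -180p(p - 4)(p - 2)(p + 1) = 0 at p ∈ {-1, 0, 2, 4}; ∂g/∂q = 15q(q - 4)(q - 3)(q - 1) = 0 at q ∈ {0, 1, 3, 4}.
The Hessian is diagonal: diag(g_pp, g_qq). Second derivatives: g_pp(-1)=2700, g_pp(0)=-1440, g_pp(2)=2160, g_pp(4)=-7200; g_qq(0)=-180, g_qq(1)=90, g_qq(3)=-90, g_qq(4)=180.
Saddle points occur where the two diagonal entries have opposite signs: (-1, 0), (-1, 3), (0, 1), (0, 4), (2, 0), (2, 3), (4, 1), (4, 4). Count: 8.

8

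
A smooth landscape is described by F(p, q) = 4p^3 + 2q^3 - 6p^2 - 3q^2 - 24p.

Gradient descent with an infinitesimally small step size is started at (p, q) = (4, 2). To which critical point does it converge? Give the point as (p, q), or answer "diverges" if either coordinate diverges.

(2, 1)

F is separable, so gradient descent decouples: p follows -∂F/∂p, q follows -∂F/∂q.
∂F/∂p = 12(p - 2)(p + 1); at p=4 this is 120, so p decreases.
∂F/∂q = 6q(q - 1); at q=2 this is 12, so q decreases.
p converges to its nearest critical value 2 (a local min of the p-part); q converges to 1. The iterate converges to (2, 1).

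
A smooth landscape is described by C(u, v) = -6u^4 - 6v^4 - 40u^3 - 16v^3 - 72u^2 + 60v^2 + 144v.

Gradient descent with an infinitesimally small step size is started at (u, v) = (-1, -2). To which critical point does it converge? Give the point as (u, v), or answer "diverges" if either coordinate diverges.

C is separable, so gradient descent decouples: u follows -∂C/∂u, v follows -∂C/∂v.
∂C/∂u = -24u(u + 2)(u + 3); at u=-1 this is 48, so u decreases.
∂C/∂v = -24(v - 2)(v + 1)(v + 3); at v=-2 this is -96, so v increases.
u converges to its nearest critical value -2 (a local min of the u-part); v converges to -1. The iterate converges to (-2, -1).

(-2, -1)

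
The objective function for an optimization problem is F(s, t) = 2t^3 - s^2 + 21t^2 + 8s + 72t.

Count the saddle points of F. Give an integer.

1

F separates as a function of s plus a function of t, so ∇F=0 decouples.
∂F/∂s = -2(s - 4) = 0 at s ∈ {4}; ∂F/∂t = 6(t + 3)(t + 4) = 0 at t ∈ {-4, -3}.
The Hessian is diagonal: diag(F_ss, F_tt). Second derivatives: F_ss(4)=-2; F_tt(-4)=-6, F_tt(-3)=6.
Saddle points occur where the two diagonal entries have opposite signs: (4, -3). Count: 1.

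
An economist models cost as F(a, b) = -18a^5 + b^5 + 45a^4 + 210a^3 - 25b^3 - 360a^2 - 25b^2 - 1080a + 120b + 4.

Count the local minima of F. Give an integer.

4

F separates as a function of a plus a function of b, so ∇F=0 decouples.
∂F/∂a = -90(a - 3)(a - 2)(a + 1)(a + 2) = 0 at a ∈ {-2, -1, 2, 3}; ∂F/∂b = 5(b - 4)(b - 1)(b + 2)(b + 3) = 0 at b ∈ {-3, -2, 1, 4}.
The Hessian is diagonal: diag(F_aa, F_bb). Second derivatives: F_aa(-2)=1800, F_aa(-1)=-1080, F_aa(2)=1080, F_aa(3)=-1800; F_bb(-3)=-140, F_bb(-2)=90, F_bb(1)=-180, F_bb(4)=630.
Local minima occur where both diagonal entries positive: (-2, -2), (-2, 4), (2, -2), (2, 4). Count: 4.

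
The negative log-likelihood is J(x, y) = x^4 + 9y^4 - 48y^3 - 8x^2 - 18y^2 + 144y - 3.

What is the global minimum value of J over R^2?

-499

J(x,y) separates as P(x) + Q(y) − 3, so its minimum is min P + min Q − 3.
P'(x) = 4x(x - 2)(x + 2) vanishes at x ∈ {-2, 0, 2}; Q'(y) = 36(y - 4)(y - 1)(y + 1) vanishes at y ∈ {-1, 1, 4}.
Local minima of P (where P''>0): P(-2)=-16, P(2)=-16. Local minima of Q: Q(-1)=-105, Q(4)=-480.
So the global minimum of J is P(-2) + Q(4) − 3 = -16 − 480 − 3 = -499, attained at (-2, 4).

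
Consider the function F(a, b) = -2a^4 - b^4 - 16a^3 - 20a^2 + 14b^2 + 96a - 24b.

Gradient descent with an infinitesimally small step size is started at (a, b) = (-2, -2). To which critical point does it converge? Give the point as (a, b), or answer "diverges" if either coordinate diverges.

(-3, 1)

F is separable, so gradient descent decouples: a follows -∂F/∂a, b follows -∂F/∂b.
∂F/∂a = -8(a - 1)(a + 3)(a + 4); at a=-2 this is 48, so a decreases.
∂F/∂b = -4(b - 2)(b - 1)(b + 3); at b=-2 this is -48, so b increases.
a converges to its nearest critical value -3 (a local min of the a-part); b converges to 1. The iterate converges to (-3, 1).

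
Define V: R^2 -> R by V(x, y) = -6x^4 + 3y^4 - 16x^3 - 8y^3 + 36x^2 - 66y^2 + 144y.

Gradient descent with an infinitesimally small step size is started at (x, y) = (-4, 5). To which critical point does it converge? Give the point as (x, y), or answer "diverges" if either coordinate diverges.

V is separable, so gradient descent decouples: x follows -∂V/∂x, y follows -∂V/∂y.
∂V/∂x = -24x(x - 1)(x + 3); at x=-4 this is 480, so x decreases.
∂V/∂y = 12(y - 4)(y - 1)(y + 3); at y=5 this is 384, so y decreases.
The x-coordinate has no critical point in that direction and runs off to infinity.

diverges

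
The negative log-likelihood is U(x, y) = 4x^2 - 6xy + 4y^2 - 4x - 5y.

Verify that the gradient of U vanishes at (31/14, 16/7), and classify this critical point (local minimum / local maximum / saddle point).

local minimum

∇U = (8x - 6y - 4, -6x + 8y - 5); substituting (31/14, 16/7) gives ∇U = (0, 0), so (31/14, 16/7) is indeed a critical point.
The Hessian of U is constant: H = [[8, -6], [-6, 8]].
det(H) = 8·8 − (-6)² = 28.
det(H) > 0 and tr(H) = 16 > 0, so H is positive definite and the point is a local minimum.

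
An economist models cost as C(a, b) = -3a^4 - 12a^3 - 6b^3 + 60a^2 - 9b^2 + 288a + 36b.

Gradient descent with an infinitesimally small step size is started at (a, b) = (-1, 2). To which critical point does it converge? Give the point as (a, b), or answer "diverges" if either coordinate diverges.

C is separable, so gradient descent decouples: a follows -∂C/∂a, b follows -∂C/∂b.
∂C/∂a = -12(a - 3)(a + 2)(a + 4); at a=-1 this is 144, so a decreases.
∂C/∂b = -18(b - 1)(b + 2); at b=2 this is -72, so b increases.
The b-coordinate has no critical point in that direction and runs off to infinity.

diverges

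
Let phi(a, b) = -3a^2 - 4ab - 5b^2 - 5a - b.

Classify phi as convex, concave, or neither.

phi is quadratic, so its Hessian is the constant matrix H = [[-6, -4], [-4, -10]].
det(H) = 44, tr(H) = -16.
det(H) > 0 and tr(H) < 0, so H is negative definite everywhere: concave.

concave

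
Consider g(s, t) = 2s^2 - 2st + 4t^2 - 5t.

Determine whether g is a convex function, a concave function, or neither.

g is quadratic, so its Hessian is the constant matrix H = [[4, -2], [-2, 8]].
det(H) = 28, tr(H) = 12.
det(H) > 0 and tr(H) > 0, so H is positive definite everywhere: convex.

convex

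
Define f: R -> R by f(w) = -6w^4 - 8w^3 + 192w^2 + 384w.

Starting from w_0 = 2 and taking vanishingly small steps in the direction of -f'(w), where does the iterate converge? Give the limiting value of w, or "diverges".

-1

f'(w) = -24(w - 4)(w + 1)(w + 4), so f'(2) = 864.
Gradient descent moves in the -f' direction, i.e. w is decreasing.
The nearest critical point in that direction is w = -1, where f'' = 360 > 0 (a local minimum). The iterate converges there.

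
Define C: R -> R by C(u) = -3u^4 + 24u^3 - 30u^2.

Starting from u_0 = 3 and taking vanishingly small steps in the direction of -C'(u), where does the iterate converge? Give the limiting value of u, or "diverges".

C'(u) = -12u(u - 5)(u - 1), so C'(3) = 144.
Gradient descent moves in the -C' direction, i.e. u is decreasing.
The nearest critical point in that direction is u = 1, where C'' = 48 > 0 (a local minimum). The iterate converges there.

1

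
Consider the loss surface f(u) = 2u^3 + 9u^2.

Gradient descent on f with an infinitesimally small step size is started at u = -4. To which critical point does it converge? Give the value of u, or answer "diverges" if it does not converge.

diverges

f'(u) = 6u(u + 3), so f'(-4) = 24.
Gradient descent moves in the -f' direction, i.e. u is decreasing.
There is no critical point below u=-4, and f' keeps the same sign, so the iterate runs off to −∞.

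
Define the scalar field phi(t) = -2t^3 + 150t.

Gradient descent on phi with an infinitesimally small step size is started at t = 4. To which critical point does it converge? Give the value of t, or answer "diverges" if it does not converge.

phi'(t) = -6(t - 5)(t + 5), so phi'(4) = 54.
Gradient descent moves in the -phi' direction, i.e. t is decreasing.
The nearest critical point in that direction is t = -5, where phi'' = 60 > 0 (a local minimum). The iterate converges there.

-5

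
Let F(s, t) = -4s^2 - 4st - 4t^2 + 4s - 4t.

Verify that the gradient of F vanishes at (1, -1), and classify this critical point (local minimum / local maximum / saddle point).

∇F = (-8s - 4t + 4, -4s - 8t - 4); substituting (1, -1) gives ∇F = (0, 0), so (1, -1) is indeed a critical point.
The Hessian of F is constant: H = [[-8, -4], [-4, -8]].
det(H) = (-8)·(-8) − (-4)² = 48.
det(H) > 0 and tr(H) = -16 < 0, so H is negative definite and the point is a local maximum.

local maximum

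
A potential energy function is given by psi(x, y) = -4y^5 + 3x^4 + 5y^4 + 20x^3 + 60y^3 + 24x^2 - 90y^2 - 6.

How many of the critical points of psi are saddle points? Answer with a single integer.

6

psi separates as a function of x plus a function of y, so ∇psi=0 decouples.
∂psi/∂x = 12x(x + 1)(x + 4) = 0 at x ∈ {-4, -1, 0}; ∂psi/∂y = -20y(y - 3)(y - 1)(y + 3) = 0 at y ∈ {-3, 0, 1, 3}.
The Hessian is diagonal: diag(psi_xx, psi_yy). Second derivatives: psi_xx(-4)=144, psi_xx(-1)=-36, psi_xx(0)=48; psi_yy(-3)=1440, psi_yy(0)=-180, psi_yy(1)=160, psi_yy(3)=-720.
Saddle points occur where the two diagonal entries have opposite signs: (-4, 0), (-4, 3), (-1, -3), (-1, 1), (0, 0), (0, 3). Count: 6.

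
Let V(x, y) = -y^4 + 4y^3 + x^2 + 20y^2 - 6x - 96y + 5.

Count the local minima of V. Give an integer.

1

V separates as a function of x plus a function of y, so ∇V=0 decouples.
∂V/∂x = 2(x - 3) = 0 at x ∈ {3}; ∂V/∂y = -4(y - 4)(y - 2)(y + 3) = 0 at y ∈ {-3, 2, 4}.
The Hessian is diagonal: diag(V_xx, V_yy). Second derivatives: V_xx(3)=2; V_yy(-3)=-140, V_yy(2)=40, V_yy(4)=-56.
Local minima occur where both diagonal entries positive: (3, 2). Count: 1.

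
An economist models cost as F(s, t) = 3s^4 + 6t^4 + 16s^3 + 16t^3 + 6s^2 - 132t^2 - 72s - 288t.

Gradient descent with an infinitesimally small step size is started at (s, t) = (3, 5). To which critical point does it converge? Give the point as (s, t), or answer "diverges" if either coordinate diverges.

(1, 3)

F is separable, so gradient descent decouples: s follows -∂F/∂s, t follows -∂F/∂t.
∂F/∂s = 12(s - 1)(s + 2)(s + 3); at s=3 this is 720, so s decreases.
∂F/∂t = 24(t - 3)(t + 1)(t + 4); at t=5 this is 2592, so t decreases.
s converges to its nearest critical value 1 (a local min of the s-part); t converges to 3. The iterate converges to (1, 3).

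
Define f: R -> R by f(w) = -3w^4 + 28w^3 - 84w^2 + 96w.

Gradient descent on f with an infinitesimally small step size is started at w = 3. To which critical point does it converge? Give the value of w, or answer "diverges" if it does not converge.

2

f'(w) = -12(w - 4)(w - 2)(w - 1), so f'(3) = 24.
Gradient descent moves in the -f' direction, i.e. w is decreasing.
The nearest critical point in that direction is w = 2, where f'' = 24 > 0 (a local minimum). The iterate converges there.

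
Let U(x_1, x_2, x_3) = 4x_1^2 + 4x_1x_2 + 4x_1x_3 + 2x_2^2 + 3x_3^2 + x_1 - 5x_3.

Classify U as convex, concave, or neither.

U is quadratic, so its Hessian is the constant matrix H = [[8, 4, 4], [4, 4, 0], [4, 0, 6]].
Leading principal minors: 8, 16, 32.
All positive ⇒ H ≻ 0 ⇒ convex.

convex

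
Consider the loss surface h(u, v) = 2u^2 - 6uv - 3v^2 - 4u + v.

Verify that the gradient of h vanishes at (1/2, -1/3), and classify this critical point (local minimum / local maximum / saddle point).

∇h = (4u - 6v - 4, -6u - 6v + 1); substituting (1/2, -1/3) gives ∇h = (0, 0), so (1/2, -1/3) is indeed a critical point.
The Hessian of h is constant: H = [[4, -6], [-6, -6]].
det(H) = 4·(-6) − (-6)² = -60.
Since det(H) < 0, H is indefinite and the critical point is a saddle point.

saddle point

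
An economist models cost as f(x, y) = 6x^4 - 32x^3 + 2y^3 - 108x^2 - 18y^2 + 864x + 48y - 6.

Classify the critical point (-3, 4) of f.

The mixed partial ∂²f/∂x∂y is 0, so the Hessian at any point is diag(f_xx, f_yy) = diag(24(3x^2 - 8x - 9), 12(y - 3)).
At (-3, 4): H = diag(1008, 12).
Both eigenvalues are positive, so H is positive definite: a local minimum.

local minimum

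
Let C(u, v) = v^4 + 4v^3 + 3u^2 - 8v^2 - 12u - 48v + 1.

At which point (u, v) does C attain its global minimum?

C(u,v) separates as P(u) + Q(v) + 1, so its minimum is min P + min Q + 1.
P'(u) = 6u - 12 vanishes at u ∈ {2}; Q'(v) = 4(v - 2)(v + 2)(v + 3) vanishes at v ∈ {-3, -2, 2}.
Local minima of P (where P''>0): P(2)=-12. Local minima of Q: Q(-3)=45, Q(2)=-80.
So the global minimum of C is P(2) + Q(2) + 1 = -12 − 80 + 1 = -91, attained at (2, 2).

(2, 2)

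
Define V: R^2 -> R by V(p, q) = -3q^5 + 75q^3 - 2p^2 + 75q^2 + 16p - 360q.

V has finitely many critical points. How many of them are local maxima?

2

V separates as a function of p plus a function of q, so ∇V=0 decouples.
∂V/∂p = -4(p - 4) = 0 at p ∈ {4}; ∂V/∂q = -15(q - 4)(q - 1)(q + 2)(q + 3) = 0 at q ∈ {-3, -2, 1, 4}.
The Hessian is diagonal: diag(V_pp, V_qq). Second derivatives: V_pp(4)=-4; V_qq(-3)=420, V_qq(-2)=-270, V_qq(1)=540, V_qq(4)=-1890.
Local maxima occur where both diagonal entries negative: (4, -2), (4, 4). Count: 2.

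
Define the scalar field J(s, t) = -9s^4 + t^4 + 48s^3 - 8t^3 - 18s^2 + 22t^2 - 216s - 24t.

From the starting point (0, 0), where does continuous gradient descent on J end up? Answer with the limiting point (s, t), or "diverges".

(2, 1)

J is separable, so gradient descent decouples: s follows -∂J/∂s, t follows -∂J/∂t.
∂J/∂s = -36(s - 3)(s - 2)(s + 1); at s=0 this is -216, so s increases.
∂J/∂t = 4(t - 3)(t - 2)(t - 1); at t=0 this is -24, so t increases.
s converges to its nearest critical value 2 (a local min of the s-part); t converges to 1. The iterate converges to (2, 1).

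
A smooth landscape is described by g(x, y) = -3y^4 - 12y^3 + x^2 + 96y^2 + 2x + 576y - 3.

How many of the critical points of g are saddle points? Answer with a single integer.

g separates as a function of x plus a function of y, so ∇g=0 decouples.
∂g/∂x = 2(x + 1) = 0 at x ∈ {-1}; ∂g/∂y = -12(y - 4)(y + 3)(y + 4) = 0 at y ∈ {-4, -3, 4}.
The Hessian is diagonal: diag(g_xx, g_yy). Second derivatives: g_xx(-1)=2; g_yy(-4)=-96, g_yy(-3)=84, g_yy(4)=-672.
Saddle points occur where the two diagonal entries have opposite signs: (-1, -4), (-1, 4). Count: 2.

2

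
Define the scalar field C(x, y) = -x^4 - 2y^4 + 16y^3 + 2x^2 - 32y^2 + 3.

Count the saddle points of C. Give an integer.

C separates as a function of x plus a function of y, so ∇C=0 decouples.
∂C/∂x = -4x(x - 1)(x + 1) = 0 at x ∈ {-1, 0, 1}; ∂C/∂y = -8y(y - 4)(y - 2) = 0 at y ∈ {0, 2, 4}.
The Hessian is diagonal: diag(C_xx, C_yy). Second derivatives: C_xx(-1)=-8, C_xx(0)=4, C_xx(1)=-8; C_yy(0)=-64, C_yy(2)=32, C_yy(4)=-64.
Saddle points occur where the two diagonal entries have opposite signs: (-1, 2), (0, 0), (0, 4), (1, 2). Count: 4.

4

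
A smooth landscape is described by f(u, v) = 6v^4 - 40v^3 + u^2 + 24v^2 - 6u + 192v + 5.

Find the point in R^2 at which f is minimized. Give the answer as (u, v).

f(u,v) separates as P(u) + Q(v) + 5, so its minimum is min P + min Q + 5.
P'(u) = 2u - 6 vanishes at u ∈ {3}; Q'(v) = 24(v - 4)(v - 2)(v + 1) vanishes at v ∈ {-1, 2, 4}.
Local minima of P (where P''>0): P(3)=-9. Local minima of Q: Q(-1)=-122, Q(4)=128.
So the global minimum of f is P(3) + Q(-1) + 5 = -9 − 122 + 5 = -126, attained at (3, -1).

(3, -1)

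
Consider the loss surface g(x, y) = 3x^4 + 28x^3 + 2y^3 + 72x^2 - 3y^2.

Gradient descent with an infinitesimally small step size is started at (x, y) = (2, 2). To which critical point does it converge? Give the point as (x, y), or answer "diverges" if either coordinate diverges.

g is separable, so gradient descent decouples: x follows -∂g/∂x, y follows -∂g/∂y.
∂g/∂x = 12x(x + 3)(x + 4); at x=2 this is 720, so x decreases.
∂g/∂y = 6y(y - 1); at y=2 this is 12, so y decreases.
x converges to its nearest critical value 0 (a local min of the x-part); y converges to 1. The iterate converges to (0, 1).

(0, 1)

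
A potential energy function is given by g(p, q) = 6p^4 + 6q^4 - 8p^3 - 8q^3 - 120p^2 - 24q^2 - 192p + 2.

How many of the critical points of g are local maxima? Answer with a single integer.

1

g separates as a function of p plus a function of q, so ∇g=0 decouples.
∂g/∂p = 24(p - 4)(p + 1)(p + 2) = 0 at p ∈ {-2, -1, 4}; ∂g/∂q = 24q(q - 2)(q + 1) = 0 at q ∈ {-1, 0, 2}.
The Hessian is diagonal: diag(g_pp, g_qq). Second derivatives: g_pp(-2)=144, g_pp(-1)=-120, g_pp(4)=720; g_qq(-1)=72, g_qq(0)=-48, g_qq(2)=144.
Local maxima occur where both diagonal entries negative: (-1, 0). Count: 1.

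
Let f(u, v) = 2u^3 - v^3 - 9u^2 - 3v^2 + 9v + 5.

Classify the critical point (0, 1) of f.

local maximum

The mixed partial ∂²f/∂u∂v is 0, so the Hessian at any point is diag(f_uu, f_vv) = diag(6(2u - 3), -6(v + 1)).
At (0, 1): H = diag(-18, -12).
Both eigenvalues are negative, so H is negative definite: a local maximum.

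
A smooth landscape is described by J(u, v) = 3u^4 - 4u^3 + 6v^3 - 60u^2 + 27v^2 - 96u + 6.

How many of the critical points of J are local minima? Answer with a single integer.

2

J separates as a function of u plus a function of v, so ∇J=0 decouples.
∂J/∂u = 12(u - 4)(u + 1)(u + 2) = 0 at u ∈ {-2, -1, 4}; ∂J/∂v = 18v(v + 3) = 0 at v ∈ {-3, 0}.
The Hessian is diagonal: diag(J_uu, J_vv). Second derivatives: J_uu(-2)=72, J_uu(-1)=-60, J_uu(4)=360; J_vv(-3)=-54, J_vv(0)=54.
Local minima occur where both diagonal entries positive: (-2, 0), (4, 0). Count: 2.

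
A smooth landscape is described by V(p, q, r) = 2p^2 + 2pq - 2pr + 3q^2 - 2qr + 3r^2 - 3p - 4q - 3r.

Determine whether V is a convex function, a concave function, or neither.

convex

V is quadratic, so its Hessian is the constant matrix H = [[4, 2, -2], [2, 6, -2], [-2, -2, 6]].
Leading principal minors: 4, 20, 96.
All positive ⇒ H ≻ 0 ⇒ convex.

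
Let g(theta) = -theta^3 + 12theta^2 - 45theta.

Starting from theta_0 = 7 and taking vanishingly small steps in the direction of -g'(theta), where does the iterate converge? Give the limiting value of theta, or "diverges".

diverges

g'(theta) = -3(theta - 5)(theta - 3), so g'(7) = -24.
Gradient descent moves in the -g' direction, i.e. theta is increasing.
There is no critical point above theta=7, and g' keeps the same sign, so the iterate runs off to +∞.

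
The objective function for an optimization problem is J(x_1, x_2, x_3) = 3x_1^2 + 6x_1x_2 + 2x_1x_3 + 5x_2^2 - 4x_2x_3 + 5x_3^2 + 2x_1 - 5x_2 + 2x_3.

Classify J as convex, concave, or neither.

J is quadratic, so its Hessian is the constant matrix H = [[6, 6, 2], [6, 10, -4], [2, -4, 10]].
Leading principal minors: 6, 24, 8.
All positive ⇒ H ≻ 0 ⇒ convex.

convex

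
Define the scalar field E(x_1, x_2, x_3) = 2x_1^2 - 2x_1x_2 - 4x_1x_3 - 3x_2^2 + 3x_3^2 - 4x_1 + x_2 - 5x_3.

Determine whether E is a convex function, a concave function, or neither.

E is quadratic, so its Hessian is the constant matrix H = [[4, -2, -4], [-2, -6, 0], [-4, 0, 6]].
Leading principal minors: 4, -28, -72.
Neither pattern holds ⇒ H is indefinite ⇒ neither convex nor concave.

neither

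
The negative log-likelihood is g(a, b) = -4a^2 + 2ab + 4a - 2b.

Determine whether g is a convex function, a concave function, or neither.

g is quadratic, so its Hessian is the constant matrix H = [[-8, 2], [2, 0]].
det(H) = -4, tr(H) = -8.
det(H) < 0, so H is indefinite: neither convex nor concave.

neither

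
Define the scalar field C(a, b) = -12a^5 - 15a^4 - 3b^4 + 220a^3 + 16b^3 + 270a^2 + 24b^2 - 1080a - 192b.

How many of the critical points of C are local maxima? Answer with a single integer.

C separates as a function of a plus a function of b, so ∇C=0 decouples.
∂C/∂a = -60(a - 3)(a - 1)(a + 2)(a + 3) = 0 at a ∈ {-3, -2, 1, 3}; ∂C/∂b = -12(b - 4)(b - 2)(b + 2) = 0 at b ∈ {-2, 2, 4}.
The Hessian is diagonal: diag(C_aa, C_bb). Second derivatives: C_aa(-3)=1440, C_aa(-2)=-900, C_aa(1)=1440, C_aa(3)=-3600; C_bb(-2)=-288, C_bb(2)=96, C_bb(4)=-144.
Local maxima occur where both diagonal entries negative: (-2, -2), (-2, 4), (3, -2), (3, 4). Count: 4.

4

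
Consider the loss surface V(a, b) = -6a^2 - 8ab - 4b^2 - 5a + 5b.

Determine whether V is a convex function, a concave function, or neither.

V is quadratic, so its Hessian is the constant matrix H = [[-12, -8], [-8, -8]].
det(H) = 32, tr(H) = -20.
det(H) > 0 and tr(H) < 0, so H is negative definite everywhere: concave.

concave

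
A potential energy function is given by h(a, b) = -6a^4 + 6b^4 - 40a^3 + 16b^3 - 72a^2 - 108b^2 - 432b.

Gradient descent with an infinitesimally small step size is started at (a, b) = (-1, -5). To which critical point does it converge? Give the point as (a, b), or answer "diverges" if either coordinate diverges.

h is separable, so gradient descent decouples: a follows -∂h/∂a, b follows -∂h/∂b.
∂h/∂a = -24a(a + 2)(a + 3); at a=-1 this is 48, so a decreases.
∂h/∂b = 24(b - 3)(b + 2)(b + 3); at b=-5 this is -1152, so b increases.
a converges to its nearest critical value -2 (a local min of the a-part); b converges to -3. The iterate converges to (-2, -3).

(-2, -3)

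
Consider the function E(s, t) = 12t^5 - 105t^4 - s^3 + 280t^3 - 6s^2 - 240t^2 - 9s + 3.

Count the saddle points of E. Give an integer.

4

E separates as a function of s plus a function of t, so ∇E=0 decouples.
∂E/∂s = -3(s + 1)(s + 3) = 0 at s ∈ {-3, -1}; ∂E/∂t = 60t(t - 4)(t - 2)(t - 1) = 0 at t ∈ {0, 1, 2, 4}.
The Hessian is diagonal: diag(E_ss, E_tt). Second derivatives: E_ss(-3)=6, E_ss(-1)=-6; E_tt(0)=-480, E_tt(1)=180, E_tt(2)=-240, E_tt(4)=1440.
Saddle points occur where the two diagonal entries have opposite signs: (-3, 0), (-3, 2), (-1, 1), (-1, 4). Count: 4.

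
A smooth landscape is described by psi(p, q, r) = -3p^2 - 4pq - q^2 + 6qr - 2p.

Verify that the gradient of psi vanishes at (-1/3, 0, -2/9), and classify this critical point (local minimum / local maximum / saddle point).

saddle point

∇psi = (-6p - 4q - 2, -4p - 2q + 6r, 6q); substituting (-1/3, 0, -2/9) gives ∇psi = (0, 0, 0), so (-1/3, 0, -2/9) is indeed a critical point.
The Hessian is constant: H = [[-6, -4, 0], [-4, -2, 6], [0, 6, 0]].
Leading principal minors: Δ₁ = -6, Δ₂ = -4, Δ₃ = 216.
The minors fit neither the all-positive nor the alternating-sign pattern, so H is indefinite: a saddle point.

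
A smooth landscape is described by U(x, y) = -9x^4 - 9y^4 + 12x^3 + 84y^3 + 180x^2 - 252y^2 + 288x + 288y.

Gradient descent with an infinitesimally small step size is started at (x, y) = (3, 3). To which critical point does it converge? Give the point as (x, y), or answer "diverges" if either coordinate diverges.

U is separable, so gradient descent decouples: x follows -∂U/∂x, y follows -∂U/∂y.
∂U/∂x = -36(x - 4)(x + 1)(x + 2); at x=3 this is 720, so x decreases.
∂U/∂y = -36(y - 4)(y - 2)(y - 1); at y=3 this is 72, so y decreases.
x converges to its nearest critical value -1 (a local min of the x-part); y converges to 2. The iterate converges to (-1, 2).

(-1, 2)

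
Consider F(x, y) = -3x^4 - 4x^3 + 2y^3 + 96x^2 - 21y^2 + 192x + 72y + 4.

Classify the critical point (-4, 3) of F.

local maximum

The mixed partial ∂²F/∂x∂y is 0, so the Hessian at any point is diag(F_xx, F_yy) = diag(12(-3x^2 - 2x + 16), 6(2y - 7)).
At (-4, 3): H = diag(-288, -6).
Both eigenvalues are negative, so H is negative definite: a local maximum.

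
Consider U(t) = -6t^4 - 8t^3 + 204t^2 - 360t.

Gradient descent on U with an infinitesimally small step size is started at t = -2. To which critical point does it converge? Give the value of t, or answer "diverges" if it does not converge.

U'(t) = -24(t - 3)(t - 1)(t + 5), so U'(-2) = -1080.
Gradient descent moves in the -U' direction, i.e. t is increasing.
The nearest critical point in that direction is t = 1, where U'' = 288 > 0 (a local minimum). The iterate converges there.

1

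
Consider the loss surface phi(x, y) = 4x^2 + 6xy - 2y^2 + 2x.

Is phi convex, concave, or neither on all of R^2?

phi is quadratic, so its Hessian is the constant matrix H = [[8, 6], [6, -4]].
det(H) = -68, tr(H) = 4.
det(H) < 0, so H is indefinite: neither convex nor concave.

neither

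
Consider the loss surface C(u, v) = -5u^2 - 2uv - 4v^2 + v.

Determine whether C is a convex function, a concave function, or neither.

concave

C is quadratic, so its Hessian is the constant matrix H = [[-10, -2], [-2, -8]].
det(H) = 76, tr(H) = -18.
det(H) > 0 and tr(H) < 0, so H is negative definite everywhere: concave.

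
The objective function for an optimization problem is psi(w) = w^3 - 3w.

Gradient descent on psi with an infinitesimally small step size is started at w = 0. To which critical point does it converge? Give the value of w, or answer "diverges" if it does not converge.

psi'(w) = 3(w - 1)(w + 1), so psi'(0) = -3.
Gradient descent moves in the -psi' direction, i.e. w is increasing.
The nearest critical point in that direction is w = 1, where psi'' = 6 > 0 (a local minimum). The iterate converges there.

1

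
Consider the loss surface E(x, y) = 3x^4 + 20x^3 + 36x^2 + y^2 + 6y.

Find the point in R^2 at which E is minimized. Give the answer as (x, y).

(0, -3)

E(x,y) separates as P(x) + Q(y), so its minimum is min P + min Q.
P'(x) = 12x(x + 2)(x + 3) vanishes at x ∈ {-3, -2, 0}; Q'(y) = 2y + 6 vanishes at y ∈ {-3}.
Local minima of P (where P''>0): P(-3)=27, P(0)=0. Local minima of Q: Q(-3)=-9.
So the global minimum of E is P(0) + Q(-3) = 0 − 9 = -9, attained at (0, -3).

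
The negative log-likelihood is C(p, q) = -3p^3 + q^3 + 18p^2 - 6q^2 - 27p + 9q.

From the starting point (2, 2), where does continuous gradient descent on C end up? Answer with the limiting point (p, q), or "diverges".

(1, 3)

C is separable, so gradient descent decouples: p follows -∂C/∂p, q follows -∂C/∂q.
∂C/∂p = -9(p - 3)(p - 1); at p=2 this is 9, so p decreases.
∂C/∂q = 3(q - 3)(q - 1); at q=2 this is -3, so q increases.
p converges to its nearest critical value 1 (a local min of the p-part); q converges to 3. The iterate converges to (1, 3).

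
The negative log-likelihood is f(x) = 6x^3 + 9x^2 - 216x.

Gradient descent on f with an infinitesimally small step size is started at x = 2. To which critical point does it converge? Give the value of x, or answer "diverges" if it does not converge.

3

f'(x) = 18(x - 3)(x + 4), so f'(2) = -108.
Gradient descent moves in the -f' direction, i.e. x is increasing.
The nearest critical point in that direction is x = 3, where f'' = 126 > 0 (a local minimum). The iterate converges there.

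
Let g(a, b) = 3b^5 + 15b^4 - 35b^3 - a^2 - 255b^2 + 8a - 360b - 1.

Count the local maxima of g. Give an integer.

g separates as a function of a plus a function of b, so ∇g=0 decouples.
∂g/∂a = -2(a - 4) = 0 at a ∈ {4}; ∂g/∂b = 15(b - 3)(b + 1)(b + 2)(b + 4) = 0 at b ∈ {-4, -2, -1, 3}.
The Hessian is diagonal: diag(g_aa, g_bb). Second derivatives: g_aa(4)=-2; g_bb(-4)=-630, g_bb(-2)=150, g_bb(-1)=-180, g_bb(3)=2100.
Local maxima occur where both diagonal entries negative: (4, -4), (4, -1). Count: 2.

2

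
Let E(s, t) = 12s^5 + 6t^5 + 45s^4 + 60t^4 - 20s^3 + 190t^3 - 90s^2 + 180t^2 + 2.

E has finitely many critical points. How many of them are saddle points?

E separates as a function of s plus a function of t, so ∇E=0 decouples.
∂E/∂s = 60s(s - 1)(s + 1)(s + 3) = 0 at s ∈ {-3, -1, 0, 1}; ∂E/∂t = 30t(t + 1)(t + 3)(t + 4) = 0 at t ∈ {-4, -3, -1, 0}.
The Hessian is diagonal: diag(E_ss, E_tt). Second derivatives: E_ss(-3)=-1440, E_ss(-1)=240, E_ss(0)=-180, E_ss(1)=480; E_tt(-4)=-360, E_tt(-3)=180, E_tt(-1)=-180, E_tt(0)=360.
Saddle points occur where the two diagonal entries have opposite signs: (-3, -3), (-3, 0), (-1, -4), (-1, -1), (0, -3), (0, 0), (1, -4), (1, -1). Count: 8.

8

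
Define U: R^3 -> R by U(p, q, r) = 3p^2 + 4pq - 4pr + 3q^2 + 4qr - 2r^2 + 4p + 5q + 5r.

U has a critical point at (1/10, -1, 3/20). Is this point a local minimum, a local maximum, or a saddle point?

The Hessian is constant: H = [[6, 4, -4], [4, 6, 4], [-4, 4, -4]].
Leading principal minors: Δ₁ = 6, Δ₂ = 20, Δ₃ = -400.
The minors fit neither the all-positive nor the alternating-sign pattern, so H is indefinite: a saddle point.

saddle point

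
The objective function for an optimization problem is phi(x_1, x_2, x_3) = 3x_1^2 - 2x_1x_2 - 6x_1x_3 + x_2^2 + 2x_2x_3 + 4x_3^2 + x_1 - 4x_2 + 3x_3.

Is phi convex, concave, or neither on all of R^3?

convex

phi is quadratic, so its Hessian is the constant matrix H = [[6, -2, -6], [-2, 2, 2], [-6, 2, 8]].
Leading principal minors: 6, 8, 16.
All positive ⇒ H ≻ 0 ⇒ convex.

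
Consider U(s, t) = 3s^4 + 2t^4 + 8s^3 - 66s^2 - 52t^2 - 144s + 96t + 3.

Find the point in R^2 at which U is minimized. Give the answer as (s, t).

(3, -4)

U(s,t) separates as P(s) + Q(t) + 3, so its minimum is min P + min Q + 3.
P'(s) = 12(s - 3)(s + 1)(s + 4) vanishes at s ∈ {-4, -1, 3}; Q'(t) = 8(t - 3)(t - 1)(t + 4) vanishes at t ∈ {-4, 1, 3}.
Local minima of P (where P''>0): P(-4)=-224, P(3)=-567. Local minima of Q: Q(-4)=-704, Q(3)=-18.
So the global minimum of U is P(3) + Q(-4) + 3 = -567 − 704 + 3 = -1268, attained at (3, -4).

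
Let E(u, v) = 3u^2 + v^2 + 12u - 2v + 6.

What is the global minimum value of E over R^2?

E(u,v) separates as P(u) + Q(v) + 6, so its minimum is min P + min Q + 6.
P'(u) = 6u + 12 vanishes at u ∈ {-2}; Q'(v) = 2v - 2 vanishes at v ∈ {1}.
Local minima of P (where P''>0): P(-2)=-12. Local minima of Q: Q(1)=-1.
So the global minimum of E is P(-2) + Q(1) + 6 = -12 − 1 + 6 = -7, attained at (-2, 1).

-7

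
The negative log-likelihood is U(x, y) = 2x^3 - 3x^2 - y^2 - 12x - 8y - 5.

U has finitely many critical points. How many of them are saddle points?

1

U separates as a function of x plus a function of y, so ∇U=0 decouples.
∂U/∂x = 6(x - 2)(x + 1) = 0 at x ∈ {-1, 2}; ∂U/∂y = -2(y + 4) = 0 at y ∈ {-4}.
The Hessian is diagonal: diag(U_xx, U_yy). Second derivatives: U_xx(-1)=-18, U_xx(2)=18; U_yy(-4)=-2.
Saddle points occur where the two diagonal entries have opposite signs: (2, -4). Count: 1.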